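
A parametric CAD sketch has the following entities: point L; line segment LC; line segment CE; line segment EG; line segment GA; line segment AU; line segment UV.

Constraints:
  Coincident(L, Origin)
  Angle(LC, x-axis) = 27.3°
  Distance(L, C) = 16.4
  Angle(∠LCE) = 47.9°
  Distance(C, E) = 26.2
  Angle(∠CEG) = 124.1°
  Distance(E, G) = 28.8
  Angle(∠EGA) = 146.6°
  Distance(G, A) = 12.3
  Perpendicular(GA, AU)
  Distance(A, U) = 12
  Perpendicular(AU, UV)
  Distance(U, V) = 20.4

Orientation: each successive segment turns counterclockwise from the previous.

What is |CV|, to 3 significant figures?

34.2

GA ⟂ AU, so AU runs at -21.3°; with |AU| = 12.0, U = (-26.7, -15.7). The perpendicularity gives UV at right angles to AU, so UV runs at 68.7°; with |UV| = 20.4, V = (-19.3, 3.29). Then |CV| = |V − C| = 34.2.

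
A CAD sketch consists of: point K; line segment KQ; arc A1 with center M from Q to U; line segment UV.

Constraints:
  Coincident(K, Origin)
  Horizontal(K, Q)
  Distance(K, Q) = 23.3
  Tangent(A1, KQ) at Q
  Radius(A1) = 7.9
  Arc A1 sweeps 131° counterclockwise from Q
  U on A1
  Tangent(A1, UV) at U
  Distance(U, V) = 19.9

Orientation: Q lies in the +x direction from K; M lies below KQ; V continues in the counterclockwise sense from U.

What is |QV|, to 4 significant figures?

28.98

On A1, Q sits at bearing 90° from M; a 131° counterclockwise sweep puts U at bearing 221°, so U = M + 7.9·(cos 221°, sin 221°) = (17.34, -13.08). A1 meets UV tangentially, so MU is at right angles to UV, so UV runs along (−sin 221°, cos 221°); with |UV| = 19.9, V = (30.39, -28.10). Then |QV| = |V − Q| = 28.98.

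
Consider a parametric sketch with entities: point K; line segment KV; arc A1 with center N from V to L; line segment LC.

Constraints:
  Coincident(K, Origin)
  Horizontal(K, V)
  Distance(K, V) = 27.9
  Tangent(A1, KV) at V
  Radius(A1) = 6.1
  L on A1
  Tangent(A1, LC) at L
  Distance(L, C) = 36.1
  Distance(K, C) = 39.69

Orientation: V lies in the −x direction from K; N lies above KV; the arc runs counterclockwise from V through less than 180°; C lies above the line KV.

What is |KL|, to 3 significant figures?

22.5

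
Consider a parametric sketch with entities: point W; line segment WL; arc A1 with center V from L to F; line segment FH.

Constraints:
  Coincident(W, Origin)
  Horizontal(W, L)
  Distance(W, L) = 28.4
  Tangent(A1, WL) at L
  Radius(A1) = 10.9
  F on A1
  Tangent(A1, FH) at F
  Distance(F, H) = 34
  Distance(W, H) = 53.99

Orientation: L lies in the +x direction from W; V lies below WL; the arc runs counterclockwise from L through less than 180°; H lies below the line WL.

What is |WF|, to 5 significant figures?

22.682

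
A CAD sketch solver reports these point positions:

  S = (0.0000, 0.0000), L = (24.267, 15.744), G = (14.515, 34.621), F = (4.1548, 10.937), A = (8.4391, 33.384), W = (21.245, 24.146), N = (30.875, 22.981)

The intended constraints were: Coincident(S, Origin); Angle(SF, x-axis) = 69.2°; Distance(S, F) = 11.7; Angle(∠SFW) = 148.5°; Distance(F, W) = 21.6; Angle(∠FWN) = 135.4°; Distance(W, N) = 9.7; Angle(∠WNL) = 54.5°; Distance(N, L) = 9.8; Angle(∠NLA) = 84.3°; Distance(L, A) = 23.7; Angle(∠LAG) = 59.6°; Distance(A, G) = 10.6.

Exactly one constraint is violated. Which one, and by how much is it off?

Distance(A, G) = 10.6 — off by 4.40.

S = (0.00, 0.00) ✓; SF at 69.20° ✓; |SF| = 11.70 ✓; ∠SFW = 148.5° ✓; |FW| = 21.60 ✓; ∠FWN = 135.4° ✓; |WN| = 9.700 ✓; ∠WNL = 54.50° ✓; |NL| = 9.800 ✓; ∠NLA = 84.30° ✓; |LA| = 23.70 ✓; ∠LAG = 59.61° ✓; |AG| = 6.201 ✗.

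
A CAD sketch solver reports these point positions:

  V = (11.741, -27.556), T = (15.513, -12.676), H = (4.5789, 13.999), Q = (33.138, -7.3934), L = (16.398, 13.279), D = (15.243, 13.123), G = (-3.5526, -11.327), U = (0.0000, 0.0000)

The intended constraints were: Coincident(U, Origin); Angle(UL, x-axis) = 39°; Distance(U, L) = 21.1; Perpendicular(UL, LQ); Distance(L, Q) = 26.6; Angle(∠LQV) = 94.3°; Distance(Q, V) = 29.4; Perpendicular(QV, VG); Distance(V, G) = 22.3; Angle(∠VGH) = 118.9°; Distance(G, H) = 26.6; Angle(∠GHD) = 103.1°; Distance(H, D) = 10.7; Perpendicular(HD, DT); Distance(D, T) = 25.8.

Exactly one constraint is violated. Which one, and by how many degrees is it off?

Perpendicular(HD, DT) — off by 5.30°.

U = (0.00, 0.00) ✓; UL at 39.00° ✓; |UL| = 21.10 ✓; ∠(UL, LQ) = 90.00° ✓; |LQ| = 26.60 ✓; ∠LQV = 94.30° ✓; |QV| = 29.40 ✓; ∠(QV, VG) = 90.00° ✓; |VG| = 22.30 ✓; ∠VGH = 118.9° ✓; |GH| = 26.60 ✓; ∠GHD = 103.1° ✓; |HD| = 10.70 ✓; ∠(HD, DT) = 84.70° ✗; |DT| = 25.80 ✓.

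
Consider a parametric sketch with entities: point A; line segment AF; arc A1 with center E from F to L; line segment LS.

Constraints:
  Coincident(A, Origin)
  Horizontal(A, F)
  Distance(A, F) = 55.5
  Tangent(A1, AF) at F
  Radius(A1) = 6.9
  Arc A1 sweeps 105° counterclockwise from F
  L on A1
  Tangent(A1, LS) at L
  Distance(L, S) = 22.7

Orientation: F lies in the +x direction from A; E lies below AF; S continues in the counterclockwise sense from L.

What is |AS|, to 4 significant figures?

62.69

On A1, F sits at bearing 90° from E; a 105° counterclockwise sweep puts L at bearing 195°, so L = E + 6.9·(cos 195°, sin 195°) = (48.84, -8.686). The tangent condition forces EL to be normal to LS, so LS runs along (−sin 195°, cos 195°); with |LS| = 22.7, S = (54.71, -30.61). Then |AS| = |S − A| = 62.69.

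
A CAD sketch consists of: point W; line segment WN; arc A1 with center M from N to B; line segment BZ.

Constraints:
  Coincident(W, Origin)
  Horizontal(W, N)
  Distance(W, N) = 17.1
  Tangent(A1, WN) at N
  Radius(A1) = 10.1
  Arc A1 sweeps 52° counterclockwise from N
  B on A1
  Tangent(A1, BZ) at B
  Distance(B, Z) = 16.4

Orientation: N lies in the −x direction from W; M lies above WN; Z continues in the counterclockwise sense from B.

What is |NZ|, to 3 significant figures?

24.7

On A1, N sits at bearing -90° from M; a 52° counterclockwise sweep puts B at bearing -38°, so B = M + 10.1·(cos -38°, sin -38°) = (-9.14, 3.88). The tangent condition forces MB to be normal to BZ, so BZ runs along (−sin -38°, cos -38°); with |BZ| = 16.4, Z = (0.956, 16.8). Then |NZ| = |Z − N| = 24.7.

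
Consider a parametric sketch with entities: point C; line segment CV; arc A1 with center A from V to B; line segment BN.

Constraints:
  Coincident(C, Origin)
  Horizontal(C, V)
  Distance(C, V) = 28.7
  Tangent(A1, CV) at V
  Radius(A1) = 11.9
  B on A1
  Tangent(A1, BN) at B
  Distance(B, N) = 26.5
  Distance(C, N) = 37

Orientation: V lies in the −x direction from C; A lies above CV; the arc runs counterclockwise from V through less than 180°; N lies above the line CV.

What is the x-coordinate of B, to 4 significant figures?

-17.08

C is at the origin; C and V share the same y with |CV| = 28.7 and V on the −x side, so V = (-28.70, 0.000). A1 meets CV tangentially, so AV is at right angles to CV, so A = V + (0, 11.9) = (-28.70, 11.90). Since AB ⟂ BN (tangency), |AN| = √(11.9² + 26.5²) = 29.05 regardless of where B sits on A1. So N lies on both circle(C, 37.0) and circle(A, 29.05); the above-CV intersection is N = (-11.37, 35.21). B is the foot of the tangent from N: B = (-17.08, 9.334).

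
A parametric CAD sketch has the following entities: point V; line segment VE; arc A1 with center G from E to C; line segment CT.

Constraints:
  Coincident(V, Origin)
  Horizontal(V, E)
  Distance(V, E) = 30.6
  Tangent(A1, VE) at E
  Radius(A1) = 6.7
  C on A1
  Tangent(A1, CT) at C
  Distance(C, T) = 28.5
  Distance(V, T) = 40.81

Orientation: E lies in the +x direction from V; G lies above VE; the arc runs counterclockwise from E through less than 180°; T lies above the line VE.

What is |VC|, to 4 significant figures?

37.73

V is at the origin; V and E share the same y with |VE| = 30.6 and E on the +x side, so E = (30.60, 0.000). Since A1 is tangent to VE there, GE ⟂ VE, so G = E + (0, 6.7) = (30.60, 6.700). Since GC ⟂ CT (tangency), |GT| = √(6.7² + 28.5²) = 29.28 regardless of where C sits on A1. So T lies on both circle(V, 40.81) and circle(G, 29.28); the above-VE intersection is T = (21.67, 34.58). C is the foot of the tangent from T: C = (36.34, 10.15).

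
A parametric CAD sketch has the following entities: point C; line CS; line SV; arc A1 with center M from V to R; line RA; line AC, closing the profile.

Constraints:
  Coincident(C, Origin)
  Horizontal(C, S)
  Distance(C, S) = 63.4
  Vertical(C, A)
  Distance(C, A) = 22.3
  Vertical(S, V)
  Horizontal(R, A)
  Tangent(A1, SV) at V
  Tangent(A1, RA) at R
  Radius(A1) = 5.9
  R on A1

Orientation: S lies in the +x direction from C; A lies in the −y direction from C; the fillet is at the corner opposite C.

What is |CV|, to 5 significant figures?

65.487

C is at the origin; CS is horizontal with |CS| = 63.4 and S on the +x side, so S = (63.400, 0.0000). C and A share the same x with |CA| = 22.3 and A on the −y side, so A = (0.0000, -22.300). The virtual corner opposite C is at (63.400, -22.300). Since A1 is tangent to SV there, MV ⟂ SV and tangency of A1 to RA means the radius MR is perpendicular to RA, with radius 5.9, so the center M sits 5.9 in from both sides at M = (57.500, -16.400). That places the tangent points at V = (63.400, -16.400) on SV and R = (57.500, -22.300) on RA. Then |CV| = |V − C| = 65.487.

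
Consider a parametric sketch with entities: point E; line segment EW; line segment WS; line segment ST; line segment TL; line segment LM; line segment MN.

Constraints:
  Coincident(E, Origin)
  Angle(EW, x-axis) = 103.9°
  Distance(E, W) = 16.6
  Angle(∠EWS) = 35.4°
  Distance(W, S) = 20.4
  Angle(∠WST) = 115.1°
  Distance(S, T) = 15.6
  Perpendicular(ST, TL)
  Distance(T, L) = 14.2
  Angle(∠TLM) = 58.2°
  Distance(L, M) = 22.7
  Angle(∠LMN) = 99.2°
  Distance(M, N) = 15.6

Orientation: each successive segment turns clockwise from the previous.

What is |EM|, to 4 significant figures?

12.45

E is at the origin; EW runs at 103.9° with length 16.6, so W = (-3.988, 16.11). ∠EWS = 35.4° gives WS at -40.70° from the x-axis; with |WS| = 20.4, S = (11.48, 2.811). ∠WST = 115.1° gives ST at -105.6° from the x-axis; with |ST| = 15.6, T = (7.283, -12.21). ST ⟂ TL, so TL runs at 164.4°; with |TL| = 14.2, L = (-6.394, -8.396). ∠TLM = 58.2° gives LM at 42.60° from the x-axis; with |LM| = 22.7, M = (10.32, 6.969). Then |EM| = |M − E| = 12.45.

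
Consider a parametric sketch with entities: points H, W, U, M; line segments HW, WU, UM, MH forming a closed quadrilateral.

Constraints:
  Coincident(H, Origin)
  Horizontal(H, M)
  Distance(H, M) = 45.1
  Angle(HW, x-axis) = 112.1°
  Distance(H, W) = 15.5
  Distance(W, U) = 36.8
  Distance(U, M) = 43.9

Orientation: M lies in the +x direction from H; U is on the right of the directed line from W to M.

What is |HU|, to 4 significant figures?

21.34

H is at the origin; H and M share the same y with |HM| = 45.1 and M in +x, so M = (45.1, 0). HW runs at 112.1° with |HW| = 15.5, so W = (-5.831, 14.36). U is determined by |WU| = 36.8 and |UM| = 43.9 together: it lies at the intersection of circle(W, 36.8) and circle(M, 43.9). With |WM| = 52.92, the foot of the radical line on WM is 21.04 from W and the perpendicular offset is √(36.8² − 21.04²) = 30.19. Taking the right-of-WM solution: U = (6.231, -20.41).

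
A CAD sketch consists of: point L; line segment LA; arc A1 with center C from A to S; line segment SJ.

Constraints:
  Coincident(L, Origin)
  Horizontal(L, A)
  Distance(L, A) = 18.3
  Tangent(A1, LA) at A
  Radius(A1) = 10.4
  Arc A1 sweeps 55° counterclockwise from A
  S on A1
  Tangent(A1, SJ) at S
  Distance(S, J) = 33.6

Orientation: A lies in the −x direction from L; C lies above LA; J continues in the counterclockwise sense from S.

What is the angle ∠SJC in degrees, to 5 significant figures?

17.199°

On A1, A sits at bearing -90° from C; a 55° counterclockwise sweep puts S at bearing -35°, so S = C + 10.4·(cos -35°, sin -35°) = (-9.7808, 4.4348). The tangent condition forces CS to be normal to SJ, so SJ runs along (−sin -35°, cos -35°); with |SJ| = 33.6, J = (9.4913, 31.958). Then cos ∠SJC = JS·JC / (|JS||JC|), giving 17.199°.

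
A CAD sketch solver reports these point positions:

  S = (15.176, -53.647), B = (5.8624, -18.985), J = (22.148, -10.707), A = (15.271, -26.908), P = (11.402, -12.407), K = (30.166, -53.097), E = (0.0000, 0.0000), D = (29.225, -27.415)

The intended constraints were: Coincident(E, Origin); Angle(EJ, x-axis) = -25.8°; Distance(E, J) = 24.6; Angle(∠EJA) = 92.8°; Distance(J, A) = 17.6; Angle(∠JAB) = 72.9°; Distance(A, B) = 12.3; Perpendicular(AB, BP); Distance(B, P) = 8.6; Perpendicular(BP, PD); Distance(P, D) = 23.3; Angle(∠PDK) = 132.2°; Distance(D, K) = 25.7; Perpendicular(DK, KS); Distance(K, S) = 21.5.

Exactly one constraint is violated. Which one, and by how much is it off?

Distance(K, S) = 21.5 — off by 6.50.

E = (0.00, 0.00) ✓; EJ at -25.80° ✓; |EJ| = 24.60 ✓; ∠EJA = 92.80° ✓; |JA| = 17.60 ✓; ∠JAB = 72.90° ✓; |AB| = 12.30 ✓; ∠(AB, BP) = 90.00° ✓; |BP| = 8.600 ✓; ∠(BP, PD) = 90.00° ✓; |PD| = 23.30 ✓; ∠PDK = 132.2° ✓; |DK| = 25.70 ✓; ∠(DK, KS) = 90.00° ✓; |KS| = 15.00 ✗.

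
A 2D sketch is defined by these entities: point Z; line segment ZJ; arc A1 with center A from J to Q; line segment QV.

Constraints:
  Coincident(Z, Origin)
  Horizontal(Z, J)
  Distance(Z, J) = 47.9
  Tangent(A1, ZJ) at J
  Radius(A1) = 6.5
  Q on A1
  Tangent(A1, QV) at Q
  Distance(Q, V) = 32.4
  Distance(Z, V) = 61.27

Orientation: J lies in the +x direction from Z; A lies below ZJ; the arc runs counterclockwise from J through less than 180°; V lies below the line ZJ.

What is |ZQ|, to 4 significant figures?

42.17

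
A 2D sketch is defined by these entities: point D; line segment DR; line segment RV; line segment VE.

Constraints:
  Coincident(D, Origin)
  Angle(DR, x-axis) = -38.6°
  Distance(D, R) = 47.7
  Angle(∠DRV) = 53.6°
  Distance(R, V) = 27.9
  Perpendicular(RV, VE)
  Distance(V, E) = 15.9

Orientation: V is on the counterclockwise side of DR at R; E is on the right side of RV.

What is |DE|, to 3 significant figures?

54.3

∠DRV = 53.6°, so RV runs at -38.6° + (180° − 53.6°) = 87.8° from the x-axis; with |RV| = 27.9, V = R + 27.9·(cos 87.8°, sin 87.8°) = (38.3, -1.88). RV is perpendicular to VE; with |VE| = 15.9 on the right of RV, E = V + 15.9·(0.999, -0.0384) = (54.2, -2.49). Then |DE| = |E − D| = 54.3.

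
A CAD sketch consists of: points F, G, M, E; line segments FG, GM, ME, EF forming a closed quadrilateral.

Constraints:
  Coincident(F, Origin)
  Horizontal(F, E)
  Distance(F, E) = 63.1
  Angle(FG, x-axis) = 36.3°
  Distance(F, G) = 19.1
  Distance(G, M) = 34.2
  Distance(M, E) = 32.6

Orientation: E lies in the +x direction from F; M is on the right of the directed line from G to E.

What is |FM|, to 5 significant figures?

38.833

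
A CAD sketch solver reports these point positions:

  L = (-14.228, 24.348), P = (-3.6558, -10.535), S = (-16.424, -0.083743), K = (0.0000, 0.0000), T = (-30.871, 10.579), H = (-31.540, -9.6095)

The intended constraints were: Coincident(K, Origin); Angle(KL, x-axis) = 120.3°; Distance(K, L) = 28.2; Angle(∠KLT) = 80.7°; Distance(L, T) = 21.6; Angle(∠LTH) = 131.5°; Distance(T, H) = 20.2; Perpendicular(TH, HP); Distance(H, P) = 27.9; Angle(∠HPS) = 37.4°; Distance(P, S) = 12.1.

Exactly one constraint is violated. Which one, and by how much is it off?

Distance(P, S) = 12.1 — off by 4.40.

K = (0.00, 0.00) ✓; KL at 120.3° ✓; |KL| = 28.20 ✓; ∠KLT = 80.70° ✓; |LT| = 21.60 ✓; ∠LTH = 131.5° ✓; |TH| = 20.20 ✓; ∠(TH, HP) = 90.00° ✓; |HP| = 27.90 ✓; ∠HPS = 37.40° ✓; |PS| = 16.50 ✗.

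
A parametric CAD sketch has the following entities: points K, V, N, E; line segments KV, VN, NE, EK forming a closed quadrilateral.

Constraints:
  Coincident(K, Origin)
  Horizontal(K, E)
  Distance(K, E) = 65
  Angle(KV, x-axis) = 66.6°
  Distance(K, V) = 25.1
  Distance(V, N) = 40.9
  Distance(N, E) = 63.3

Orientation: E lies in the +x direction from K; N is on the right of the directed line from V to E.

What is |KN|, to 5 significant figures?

17.936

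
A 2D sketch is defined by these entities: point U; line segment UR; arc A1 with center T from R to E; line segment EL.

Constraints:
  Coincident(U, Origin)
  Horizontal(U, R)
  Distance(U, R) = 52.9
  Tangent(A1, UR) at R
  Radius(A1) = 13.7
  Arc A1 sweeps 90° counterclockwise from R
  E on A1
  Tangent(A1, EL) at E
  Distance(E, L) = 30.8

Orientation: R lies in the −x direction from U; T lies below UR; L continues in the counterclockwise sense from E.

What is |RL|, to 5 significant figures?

46.561

U is at the origin; UR is horizontal with |UR| = 52.9 and R on the −x side, so R = (-52.900, 0.0000). Since A1 is tangent to UR there, TR ⟂ UR, so T = R + (0, -13.7) = (-52.900, -13.700). On A1, R sits at bearing 90° from T; a 90° counterclockwise sweep puts E at bearing 180°, so E = T + 13.7·(cos 180°, sin 180°) = (-66.600, -13.700). The tangent condition forces TE to be normal to EL, so EL runs along (−sin 180°, cos 180°); with |EL| = 30.8, L = (-66.600, -44.500). Then |RL| = |L − R| = 46.561.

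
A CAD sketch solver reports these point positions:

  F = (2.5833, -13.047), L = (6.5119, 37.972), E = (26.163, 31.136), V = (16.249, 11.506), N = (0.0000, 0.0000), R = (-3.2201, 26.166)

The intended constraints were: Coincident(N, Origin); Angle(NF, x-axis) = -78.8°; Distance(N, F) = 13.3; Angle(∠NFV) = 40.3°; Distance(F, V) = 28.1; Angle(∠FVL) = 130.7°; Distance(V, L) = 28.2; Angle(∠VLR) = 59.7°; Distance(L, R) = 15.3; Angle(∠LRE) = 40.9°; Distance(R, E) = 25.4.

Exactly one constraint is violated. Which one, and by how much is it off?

Distance(R, E) = 25.4 — off by 4.40.

N = (0.00, 0.00) ✓; NF at -78.80° ✓; |NF| = 13.30 ✓; ∠NFV = 40.30° ✓; |FV| = 28.10 ✓; ∠FVL = 130.7° ✓; |VL| = 28.20 ✓; ∠VLR = 59.70° ✓; |LR| = 15.30 ✓; ∠LRE = 40.90° ✓; |RE| = 29.80 ✗.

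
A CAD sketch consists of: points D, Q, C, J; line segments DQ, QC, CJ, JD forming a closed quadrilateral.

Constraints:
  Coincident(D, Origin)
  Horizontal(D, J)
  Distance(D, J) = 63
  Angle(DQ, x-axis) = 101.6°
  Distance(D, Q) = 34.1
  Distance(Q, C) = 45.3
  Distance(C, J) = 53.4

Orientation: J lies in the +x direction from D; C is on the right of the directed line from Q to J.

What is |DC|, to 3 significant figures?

13.4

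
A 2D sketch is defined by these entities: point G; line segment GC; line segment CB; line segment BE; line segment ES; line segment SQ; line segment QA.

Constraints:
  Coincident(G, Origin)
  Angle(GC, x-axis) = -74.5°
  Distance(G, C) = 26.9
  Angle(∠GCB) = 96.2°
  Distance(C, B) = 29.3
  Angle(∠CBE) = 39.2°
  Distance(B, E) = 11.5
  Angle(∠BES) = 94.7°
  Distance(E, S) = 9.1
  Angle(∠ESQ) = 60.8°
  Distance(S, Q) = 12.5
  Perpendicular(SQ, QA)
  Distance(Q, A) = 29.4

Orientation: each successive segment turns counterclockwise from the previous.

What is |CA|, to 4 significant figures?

42.49

G is at the origin; GC runs at -74.5° with length 26.9, so C = (7.189, -25.92). ∠GCB = 96.2° gives CB at 9.300° from the x-axis; with |CB| = 29.3, B = (36.10, -21.19). ∠CBE = 39.2° gives BE at 150.1° from the x-axis; with |BE| = 11.5, E = (26.13, -15.45). ∠BES = 94.7° gives ES at -124.6° from the x-axis; with |ES| = 9.1, S = (20.97, -22.94). ∠ESQ = 60.8° gives SQ at -5.400° from the x-axis; with |SQ| = 12.5, Q = (33.41, -24.12). The perpendicularity gives QA at right angles to SQ, so QA runs at 84.60°; with |QA| = 29.4, A = (36.18, 5.149). Then |CA| = |A − C| = 42.49.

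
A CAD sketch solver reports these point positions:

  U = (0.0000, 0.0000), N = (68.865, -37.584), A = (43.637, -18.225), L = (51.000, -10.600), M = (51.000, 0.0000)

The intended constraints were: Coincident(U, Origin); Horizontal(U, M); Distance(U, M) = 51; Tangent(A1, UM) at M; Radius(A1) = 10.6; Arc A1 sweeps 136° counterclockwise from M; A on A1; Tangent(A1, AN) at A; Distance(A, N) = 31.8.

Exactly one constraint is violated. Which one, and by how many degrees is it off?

Tangent(A1, AN) at A — off by 6.50°.

U = (0.00, 0.00) ✓; U.y = 0.00, M.y = 0.00 ✓; |UM| = 51.00 ✓; ∠(LM, MU) = 90.00° ✓; |LM| = 10.60 ✓; bearing(L→A) − bearing(L→M) = 136.0° ✓; |LA| = 10.60 ✓; ∠(LA, AN) = 83.50° ✗; |AN| = 31.80 ✓.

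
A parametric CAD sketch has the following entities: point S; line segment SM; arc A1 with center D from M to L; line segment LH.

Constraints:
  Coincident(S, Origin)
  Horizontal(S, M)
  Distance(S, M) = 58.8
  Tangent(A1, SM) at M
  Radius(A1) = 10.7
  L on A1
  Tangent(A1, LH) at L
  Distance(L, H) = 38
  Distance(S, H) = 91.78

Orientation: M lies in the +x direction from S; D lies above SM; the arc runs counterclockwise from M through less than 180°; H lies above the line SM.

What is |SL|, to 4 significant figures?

69.35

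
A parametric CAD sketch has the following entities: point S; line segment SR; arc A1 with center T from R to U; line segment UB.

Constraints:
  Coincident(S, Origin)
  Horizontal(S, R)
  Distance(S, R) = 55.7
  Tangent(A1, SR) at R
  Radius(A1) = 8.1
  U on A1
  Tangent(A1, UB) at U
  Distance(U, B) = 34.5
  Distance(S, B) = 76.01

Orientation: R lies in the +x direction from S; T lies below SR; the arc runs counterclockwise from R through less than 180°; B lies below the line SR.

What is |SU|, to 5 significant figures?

49.693

Checks: |TU| = 8.100 ✓; ∠(TU, UB) = 90.00° ✓; |UB| = 34.50 ✓; |SB| = 76.01 ✓.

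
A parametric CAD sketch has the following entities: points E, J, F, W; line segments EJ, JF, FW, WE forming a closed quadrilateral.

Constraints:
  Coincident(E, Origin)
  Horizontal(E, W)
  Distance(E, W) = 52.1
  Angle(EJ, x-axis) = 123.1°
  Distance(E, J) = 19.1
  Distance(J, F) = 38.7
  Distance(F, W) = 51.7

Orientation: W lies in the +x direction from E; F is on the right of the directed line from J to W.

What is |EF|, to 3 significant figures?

20.2

E is at the origin; E and W share the same y with |EW| = 52.1 and W in +x, so W = (52.1, 0). EJ runs at 123.1° with |EJ| = 19.1, so J = (-10.4, 16.0). F is determined by |JF| = 38.7 and |FW| = 51.7 together: it lies at the intersection of circle(J, 38.7) and circle(W, 51.7). With |JW| = 64.5, the foot of the radical line on JW is 23.2 from J and the perpendicular offset is √(38.7² − 23.2²) = 31.0. Taking the right-of-JW solution: F = (4.33, -19.8).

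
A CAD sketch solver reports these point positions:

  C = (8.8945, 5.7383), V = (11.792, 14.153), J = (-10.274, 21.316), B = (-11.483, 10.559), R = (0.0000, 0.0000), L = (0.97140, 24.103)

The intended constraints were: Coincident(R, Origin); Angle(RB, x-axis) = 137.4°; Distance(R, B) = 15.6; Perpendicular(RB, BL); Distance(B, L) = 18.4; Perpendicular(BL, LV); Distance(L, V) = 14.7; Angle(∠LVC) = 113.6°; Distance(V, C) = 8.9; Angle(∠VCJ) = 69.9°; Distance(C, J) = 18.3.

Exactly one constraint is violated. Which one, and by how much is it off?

Distance(C, J) = 18.3 — off by 6.40.

R = (0.00, 0.00) ✓; RB at 137.4° ✓; |RB| = 15.60 ✓; ∠(RB, BL) = 90.00° ✓; |BL| = 18.40 ✓; ∠(BL, LV) = 90.00° ✓; |LV| = 14.70 ✓; ∠LVC = 113.6° ✓; |VC| = 8.900 ✓; ∠VCJ = 69.90° ✓; |CJ| = 24.70 ✗.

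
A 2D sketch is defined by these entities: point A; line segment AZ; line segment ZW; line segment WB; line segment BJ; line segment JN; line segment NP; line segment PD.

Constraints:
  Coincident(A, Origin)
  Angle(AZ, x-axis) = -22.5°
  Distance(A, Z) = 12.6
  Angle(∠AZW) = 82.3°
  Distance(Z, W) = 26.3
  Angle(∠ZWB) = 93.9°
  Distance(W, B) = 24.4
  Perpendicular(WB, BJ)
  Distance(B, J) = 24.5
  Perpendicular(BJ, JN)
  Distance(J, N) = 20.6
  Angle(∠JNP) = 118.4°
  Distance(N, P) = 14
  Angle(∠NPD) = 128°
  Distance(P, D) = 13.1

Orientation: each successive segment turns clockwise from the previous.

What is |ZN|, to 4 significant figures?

5.853

A is at the origin; AZ runs at -22.5° with length 12.6, so Z = (11.64, -4.822). ∠AZW = 82.3° gives ZW at -120.2° from the x-axis; with |ZW| = 26.3, W = (-1.589, -27.55). ∠ZWB = 93.9° gives WB at 153.7° from the x-axis; with |WB| = 24.4, B = (-23.46, -16.74). WB is perpendicular to BJ, so BJ runs at 63.70°; with |BJ| = 24.5, J = (-12.61, 5.223). BJ ⟂ JN, so JN runs at -26.30°; with |JN| = 20.6, N = (5.860, -3.905). Then |ZN| = |N − Z| = 5.853.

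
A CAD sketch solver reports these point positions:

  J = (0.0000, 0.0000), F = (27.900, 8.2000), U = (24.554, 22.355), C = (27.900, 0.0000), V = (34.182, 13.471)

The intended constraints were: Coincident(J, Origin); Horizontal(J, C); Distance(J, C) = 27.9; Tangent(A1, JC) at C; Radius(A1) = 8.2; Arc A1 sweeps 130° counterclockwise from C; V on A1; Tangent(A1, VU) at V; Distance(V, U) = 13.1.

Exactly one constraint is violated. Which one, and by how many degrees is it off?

Tangent(A1, VU) at V — off by 7.30°.

J = (0.00, 0.00) ✓; J.y = 0.00, C.y = 0.00 ✓; |JC| = 27.90 ✓; ∠(FC, CJ) = 90.00° ✓; |FC| = 8.200 ✓; bearing(F→V) − bearing(F→C) = 130.0° ✓; |FV| = 8.200 ✓; ∠(FV, VU) = 82.70° ✗; |VU| = 13.10 ✓.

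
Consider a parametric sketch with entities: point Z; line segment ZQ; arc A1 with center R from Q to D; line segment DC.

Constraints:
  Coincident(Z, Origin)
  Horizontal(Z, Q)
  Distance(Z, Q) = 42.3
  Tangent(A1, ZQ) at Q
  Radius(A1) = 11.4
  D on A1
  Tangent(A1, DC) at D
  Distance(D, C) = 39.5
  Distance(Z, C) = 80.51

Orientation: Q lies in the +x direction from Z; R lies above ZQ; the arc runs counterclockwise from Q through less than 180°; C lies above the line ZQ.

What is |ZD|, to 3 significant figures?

53.4

Z is at the origin; ZQ is horizontal with |ZQ| = 42.3 and Q on the +x side, so Q = (42.3, 0.00). A1 meets ZQ tangentially, so RQ is at right angles to ZQ, so R = Q + (0, 11.4) = (42.3, 11.4). Since RD ⟂ DC (tangency), |RC| = √(11.4² + 39.5²) = 41.1 regardless of where D sits on A1. So C lies on both circle(Z, 80.51) and circle(R, 41.1); the above-ZQ intersection is C = (67.5, 43.9). D is the foot of the tangent from C: D = (52.9, 7.18).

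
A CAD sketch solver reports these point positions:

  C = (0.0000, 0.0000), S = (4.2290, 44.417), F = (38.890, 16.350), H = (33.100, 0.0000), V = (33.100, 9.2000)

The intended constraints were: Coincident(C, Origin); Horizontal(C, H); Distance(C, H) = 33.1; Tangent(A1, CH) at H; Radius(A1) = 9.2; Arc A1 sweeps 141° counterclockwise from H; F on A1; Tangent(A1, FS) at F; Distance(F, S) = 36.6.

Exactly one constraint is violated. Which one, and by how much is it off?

Distance(F, S) = 36.6 — off by 8.00.

C = (0.00, 0.00) ✓; C.y = 0.00, H.y = 0.00 ✓; |CH| = 33.10 ✓; ∠(VH, HC) = 90.00° ✓; |VH| = 9.200 ✓; bearing(V→F) − bearing(V→H) = 141.0° ✓; |VF| = 9.200 ✓; ∠(VF, FS) = 90.00° ✓; |FS| = 44.60 ✗.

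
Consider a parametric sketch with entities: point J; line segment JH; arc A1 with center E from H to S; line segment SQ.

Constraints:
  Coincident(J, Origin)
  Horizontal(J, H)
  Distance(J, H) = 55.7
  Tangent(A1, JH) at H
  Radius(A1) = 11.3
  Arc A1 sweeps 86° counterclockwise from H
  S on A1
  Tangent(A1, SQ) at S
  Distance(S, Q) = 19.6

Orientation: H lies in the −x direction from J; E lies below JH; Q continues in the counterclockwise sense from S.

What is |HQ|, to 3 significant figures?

32.6

J is at the origin; JH is horizontal with |JH| = 55.7 and H on the −x side, so H = (-55.7, 0.00). Since A1 is tangent to JH there, EH ⟂ JH, so E = H + (0, -11.3) = (-55.7, -11.3). On A1, H sits at bearing 90° from E; an 86° counterclockwise sweep puts S at bearing 176°, so S = E + 11.3·(cos 176°, sin 176°) = (-67.0, -10.5). Since A1 is tangent to SQ there, ES ⟂ SQ, so SQ runs along (−sin 176°, cos 176°); with |SQ| = 19.6, Q = (-68.3, -30.1). Then |HQ| = |Q − H| = 32.6.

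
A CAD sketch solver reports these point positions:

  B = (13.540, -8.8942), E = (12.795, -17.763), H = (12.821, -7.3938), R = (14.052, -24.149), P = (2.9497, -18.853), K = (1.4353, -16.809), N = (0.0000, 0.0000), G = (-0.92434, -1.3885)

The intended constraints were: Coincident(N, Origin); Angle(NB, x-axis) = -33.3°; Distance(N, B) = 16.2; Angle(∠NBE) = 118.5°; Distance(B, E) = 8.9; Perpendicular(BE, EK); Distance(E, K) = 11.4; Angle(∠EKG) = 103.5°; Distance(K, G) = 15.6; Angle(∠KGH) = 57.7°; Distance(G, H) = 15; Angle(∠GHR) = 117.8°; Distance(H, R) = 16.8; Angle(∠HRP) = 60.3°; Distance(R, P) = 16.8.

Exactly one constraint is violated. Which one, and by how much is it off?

Distance(R, P) = 16.8 — off by 4.50.

N = (0.00, 0.00) ✓; NB at -33.30° ✓; |NB| = 16.20 ✓; ∠NBE = 118.5° ✓; |BE| = 8.900 ✓; ∠(BE, EK) = 90.00° ✓; |EK| = 11.40 ✓; ∠EKG = 103.5° ✓; |KG| = 15.60 ✓; ∠KGH = 57.70° ✓; |GH| = 15.00 ✓; ∠GHR = 117.8° ✓; |HR| = 16.80 ✓; ∠HRP = 60.30° ✓; |RP| = 12.30 ✗.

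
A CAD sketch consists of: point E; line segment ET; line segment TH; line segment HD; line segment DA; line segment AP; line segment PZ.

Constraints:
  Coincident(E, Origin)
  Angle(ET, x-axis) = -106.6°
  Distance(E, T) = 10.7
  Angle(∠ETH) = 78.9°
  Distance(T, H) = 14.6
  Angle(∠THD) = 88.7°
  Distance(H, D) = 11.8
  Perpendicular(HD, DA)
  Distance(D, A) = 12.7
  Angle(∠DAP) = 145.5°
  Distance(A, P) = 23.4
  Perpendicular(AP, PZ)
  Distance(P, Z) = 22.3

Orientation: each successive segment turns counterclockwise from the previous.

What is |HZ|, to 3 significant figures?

27.7

∠DAP = 145.5° gives AP at -150° from the x-axis; with |AP| = 23.4, P = (-20.5, -10.8). The perpendicularity gives PZ at right angles to AP, so PZ runs at -59.7°; with |PZ| = 22.3, Z = (-9.28, -30.0). Then |HZ| = |Z − H| = 27.7.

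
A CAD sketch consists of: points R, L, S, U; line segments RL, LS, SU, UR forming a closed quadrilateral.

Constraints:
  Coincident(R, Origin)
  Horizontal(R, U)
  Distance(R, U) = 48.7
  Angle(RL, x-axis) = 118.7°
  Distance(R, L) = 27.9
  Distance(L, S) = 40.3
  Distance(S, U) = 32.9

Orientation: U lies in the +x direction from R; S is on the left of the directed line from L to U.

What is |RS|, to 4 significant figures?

36.48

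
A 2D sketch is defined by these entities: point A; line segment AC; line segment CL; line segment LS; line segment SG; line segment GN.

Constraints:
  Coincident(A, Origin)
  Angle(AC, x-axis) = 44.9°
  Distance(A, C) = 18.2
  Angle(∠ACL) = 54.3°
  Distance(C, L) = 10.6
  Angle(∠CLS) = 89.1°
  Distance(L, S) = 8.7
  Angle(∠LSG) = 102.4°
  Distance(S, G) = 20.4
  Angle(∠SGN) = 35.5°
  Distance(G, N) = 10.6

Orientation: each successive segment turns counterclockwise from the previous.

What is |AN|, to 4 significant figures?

16.19

A is at the origin; AC runs at 44.9° with length 18.2, so C = (12.89, 12.85). ∠ACL = 54.3° gives CL at 170.6° from the x-axis; with |CL| = 10.6, L = (2.434, 14.58). ∠CLS = 89.1° gives LS at -98.50° from the x-axis; with |LS| = 8.7, S = (1.148, 5.974). ∠LSG = 102.4° gives SG at -20.90° from the x-axis; with |SG| = 20.4, G = (20.21, -1.304). ∠SGN = 35.5° gives GN at 123.6° from the x-axis; with |GN| = 10.6, N = (14.34, 7.525). Then |AN| = |N − A| = 16.19.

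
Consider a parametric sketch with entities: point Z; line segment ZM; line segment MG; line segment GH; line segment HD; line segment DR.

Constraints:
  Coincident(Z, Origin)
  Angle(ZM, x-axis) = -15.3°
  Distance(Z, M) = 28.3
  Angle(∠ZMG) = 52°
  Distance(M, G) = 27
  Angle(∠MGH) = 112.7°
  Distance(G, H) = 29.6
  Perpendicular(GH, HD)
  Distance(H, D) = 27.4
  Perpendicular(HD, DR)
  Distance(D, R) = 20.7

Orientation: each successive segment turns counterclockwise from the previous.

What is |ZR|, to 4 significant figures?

12.76

The perpendicularity gives HD at right angles to GH, so HD runs at -90.00°; with |HD| = 27.4, D = (-12.72, -9.959). HD is perpendicular to DR, so DR runs at 0.000°; with |DR| = 20.7, R = (7.978, -9.959). Then |ZR| = |R − Z| = 12.76.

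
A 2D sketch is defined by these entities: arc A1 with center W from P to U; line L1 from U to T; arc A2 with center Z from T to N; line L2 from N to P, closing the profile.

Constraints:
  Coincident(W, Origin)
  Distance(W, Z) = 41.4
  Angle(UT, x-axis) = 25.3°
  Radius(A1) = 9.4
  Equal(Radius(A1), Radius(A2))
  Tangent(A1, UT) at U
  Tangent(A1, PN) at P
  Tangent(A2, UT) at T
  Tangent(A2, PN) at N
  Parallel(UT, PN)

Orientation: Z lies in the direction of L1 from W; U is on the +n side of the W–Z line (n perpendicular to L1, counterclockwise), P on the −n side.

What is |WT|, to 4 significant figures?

42.45

The slot axis is L1's direction at 25.3°, so u = (cos 25.3°, sin 25.3°) = (0.9041, 0.4274) and n = (−sin 25.3°, cos 25.3°) = (-0.4274, 0.9041). W is at the origin and Z lies 41.4 along u from W, so Z = 41.4·u = (37.43, 17.69). Tangency of A1 to both parallel lines with radius 9.4 puts U and P at W ± 9.4·n: U = (-4.017, 8.498), P = (4.017, -8.498). Equal radii place T and N the same way about Z: T = Z + 9.4·n = (33.41, 26.19), N = Z − 9.4·n = (41.45, 9.194). Then |WT| = |T − W| = 42.45.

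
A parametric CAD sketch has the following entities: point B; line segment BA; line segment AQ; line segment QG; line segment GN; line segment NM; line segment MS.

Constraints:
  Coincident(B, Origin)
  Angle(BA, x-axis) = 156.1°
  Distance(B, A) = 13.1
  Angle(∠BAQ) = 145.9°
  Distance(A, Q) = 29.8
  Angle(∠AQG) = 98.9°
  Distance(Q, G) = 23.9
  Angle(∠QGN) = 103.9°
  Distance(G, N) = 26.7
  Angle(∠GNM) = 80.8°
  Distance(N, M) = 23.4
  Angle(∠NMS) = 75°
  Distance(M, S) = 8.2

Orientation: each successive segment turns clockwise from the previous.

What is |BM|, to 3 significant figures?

14.7

B is at the origin; BA runs at 156.1° with length 13.1, so A = (-12.0, 5.31). ∠BAQ = 145.9° gives AQ at 122° from the x-axis; with |AQ| = 29.8, Q = (-27.8, 30.6). ∠AQG = 98.9° gives QG at 40.9° from the x-axis; with |QG| = 23.9, G = (-9.70, 46.2). ∠QGN = 103.9° gives GN at -35.2° from the x-axis; with |GN| = 26.7, N = (12.1, 30.8). ∠GNM = 80.8° gives NM at -134° from the x-axis; with |NM| = 23.4, M = (-4.26, 14.1). Then |BM| = |M − B| = 14.7.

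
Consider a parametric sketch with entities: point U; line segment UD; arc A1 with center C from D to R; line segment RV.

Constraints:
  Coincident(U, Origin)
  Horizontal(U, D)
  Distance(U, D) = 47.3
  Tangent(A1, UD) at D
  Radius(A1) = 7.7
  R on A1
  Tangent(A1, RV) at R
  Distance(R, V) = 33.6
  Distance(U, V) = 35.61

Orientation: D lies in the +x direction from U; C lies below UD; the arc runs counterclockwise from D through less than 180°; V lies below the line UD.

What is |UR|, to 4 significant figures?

41.37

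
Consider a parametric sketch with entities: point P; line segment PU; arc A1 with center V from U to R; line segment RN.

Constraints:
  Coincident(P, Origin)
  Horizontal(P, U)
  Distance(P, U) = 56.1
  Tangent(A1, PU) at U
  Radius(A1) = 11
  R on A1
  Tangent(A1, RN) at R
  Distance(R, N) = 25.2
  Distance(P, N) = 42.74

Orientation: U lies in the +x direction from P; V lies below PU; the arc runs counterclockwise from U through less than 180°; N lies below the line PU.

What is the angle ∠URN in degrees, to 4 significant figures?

150.9°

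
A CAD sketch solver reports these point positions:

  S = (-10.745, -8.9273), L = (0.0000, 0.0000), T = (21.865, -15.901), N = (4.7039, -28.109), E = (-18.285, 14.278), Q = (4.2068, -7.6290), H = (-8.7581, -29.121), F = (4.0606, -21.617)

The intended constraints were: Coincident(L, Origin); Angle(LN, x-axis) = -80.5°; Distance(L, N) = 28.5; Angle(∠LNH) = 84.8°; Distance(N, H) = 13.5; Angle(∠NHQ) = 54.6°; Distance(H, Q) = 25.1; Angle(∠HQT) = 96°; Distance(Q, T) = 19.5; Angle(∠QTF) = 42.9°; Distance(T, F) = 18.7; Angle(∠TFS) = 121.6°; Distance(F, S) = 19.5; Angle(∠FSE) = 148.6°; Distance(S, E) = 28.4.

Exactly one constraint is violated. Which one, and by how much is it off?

Distance(S, E) = 28.4 — off by 4.00.

L = (0.00, 0.00) ✓; LN at -80.50° ✓; |LN| = 28.50 ✓; ∠LNH = 84.80° ✓; |NH| = 13.50 ✓; ∠NHQ = 54.60° ✓; |HQ| = 25.10 ✓; ∠HQT = 96.00° ✓; |QT| = 19.50 ✓; ∠QTF = 42.90° ✓; |TF| = 18.70 ✓; ∠TFS = 121.6° ✓; |FS| = 19.50 ✓; ∠FSE = 148.6° ✓; |SE| = 24.40 ✗.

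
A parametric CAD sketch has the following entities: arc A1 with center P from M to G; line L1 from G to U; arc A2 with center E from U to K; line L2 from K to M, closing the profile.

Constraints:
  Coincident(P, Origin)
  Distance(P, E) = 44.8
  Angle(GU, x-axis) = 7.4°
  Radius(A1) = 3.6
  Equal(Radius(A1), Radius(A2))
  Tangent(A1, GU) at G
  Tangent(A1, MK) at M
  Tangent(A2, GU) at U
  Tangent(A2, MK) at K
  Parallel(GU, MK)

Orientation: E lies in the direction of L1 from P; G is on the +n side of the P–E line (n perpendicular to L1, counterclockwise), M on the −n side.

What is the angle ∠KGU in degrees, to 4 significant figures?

9.130°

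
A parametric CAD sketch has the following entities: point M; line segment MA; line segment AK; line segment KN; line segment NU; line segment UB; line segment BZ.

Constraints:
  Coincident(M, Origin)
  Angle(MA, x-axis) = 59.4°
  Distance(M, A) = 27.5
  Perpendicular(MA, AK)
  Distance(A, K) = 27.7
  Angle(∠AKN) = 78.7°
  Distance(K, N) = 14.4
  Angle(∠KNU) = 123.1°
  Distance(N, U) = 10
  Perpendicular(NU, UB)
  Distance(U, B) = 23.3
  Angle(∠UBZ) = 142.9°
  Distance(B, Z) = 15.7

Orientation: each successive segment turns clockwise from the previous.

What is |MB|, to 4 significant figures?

32.06

M is at the origin; MA runs at 59.4° with length 27.5, so A = (14.00, 23.67). MA ⟂ AK, so AK runs at -30.60°; with |AK| = 27.7, K = (37.84, 9.570). ∠AKN = 78.7° gives KN at -131.9° from the x-axis; with |KN| = 14.4, N = (28.22, -1.148). ∠KNU = 123.1° gives NU at 171.2° from the x-axis; with |NU| = 10.0, U = (18.34, 0.3817). NU ⟂ UB, so UB runs at 81.20°; with |UB| = 23.3, B = (21.91, 23.41). Then |MB| = |B − M| = 32.06.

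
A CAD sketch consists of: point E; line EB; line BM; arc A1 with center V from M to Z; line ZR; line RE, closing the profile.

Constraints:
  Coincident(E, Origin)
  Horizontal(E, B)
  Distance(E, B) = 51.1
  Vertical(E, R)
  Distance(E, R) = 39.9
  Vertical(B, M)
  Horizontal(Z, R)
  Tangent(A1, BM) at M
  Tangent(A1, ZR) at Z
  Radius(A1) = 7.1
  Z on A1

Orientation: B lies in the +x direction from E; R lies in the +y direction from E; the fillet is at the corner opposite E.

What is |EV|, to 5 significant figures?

54.880

E is at the origin; E and B share the same y with |EB| = 51.1 and B on the +x side, so B = (51.100, 0.0000). ER is vertical with |ER| = 39.9 and R on the +y side, so R = (0.0000, 39.900). The virtual corner opposite E is at (51.100, 39.900). Tangency of A1 to BM means the radius VM is perpendicular to BM and tangency of A1 to ZR means the radius VZ is perpendicular to ZR, with radius 7.1, so the center V sits 7.1 in from both sides at V = (44.000, 32.800). Then |EV| = |V − E| = 54.880.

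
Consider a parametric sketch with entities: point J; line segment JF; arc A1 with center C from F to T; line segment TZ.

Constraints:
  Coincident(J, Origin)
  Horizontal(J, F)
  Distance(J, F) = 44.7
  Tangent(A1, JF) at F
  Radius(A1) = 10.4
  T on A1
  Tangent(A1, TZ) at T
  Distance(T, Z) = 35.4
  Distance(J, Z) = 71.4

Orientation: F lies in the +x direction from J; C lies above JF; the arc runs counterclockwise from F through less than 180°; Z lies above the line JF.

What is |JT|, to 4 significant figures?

56.10

Checks: ∠(CF, FJ) = 90.00° ✓; |CT| = 10.40 ✓; ∠(CT, TZ) = 90.00° ✓; |TZ| = 35.40 ✓; |JZ| = 71.40 ✓.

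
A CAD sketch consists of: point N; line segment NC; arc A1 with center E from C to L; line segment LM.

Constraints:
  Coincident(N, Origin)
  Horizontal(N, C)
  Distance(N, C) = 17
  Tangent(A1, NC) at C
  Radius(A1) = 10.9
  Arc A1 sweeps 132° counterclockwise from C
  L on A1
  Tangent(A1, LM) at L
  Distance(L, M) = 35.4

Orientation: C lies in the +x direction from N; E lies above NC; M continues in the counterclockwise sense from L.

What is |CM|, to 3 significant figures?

47.2

N is at the origin; N and C share the same y with |NC| = 17.0 and C on the +x side, so C = (17.0, 0.00). A1 meets NC tangentially, so EC is at right angles to NC, so E = C + (0, 10.9) = (17.0, 10.9). On A1, C sits at bearing -90° from E; a 132° counterclockwise sweep puts L at bearing 42°, so L = E + 10.9·(cos 42°, sin 42°) = (25.1, 18.2). Tangency of A1 to LM means the radius EL is perpendicular to LM, so LM runs along (−sin 42°, cos 42°); with |LM| = 35.4, M = (1.41, 44.5). Then |CM| = |M − C| = 47.2.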